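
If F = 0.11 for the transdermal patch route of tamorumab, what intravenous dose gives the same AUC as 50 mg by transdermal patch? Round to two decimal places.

Systemic exposure from an extravascular dose = F × D_ev, so the equivalent IV dose is F × D_ev.
D_iv = F × D_ev = 0.11 × 50 = 5.5 mg

D_iv = 5.50 mg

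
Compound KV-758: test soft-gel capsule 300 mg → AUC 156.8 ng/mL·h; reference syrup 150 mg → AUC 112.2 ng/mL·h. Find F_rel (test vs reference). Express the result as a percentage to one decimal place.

F_rel = (AUC_test/D_test) / (AUC_ref/D_ref)
      = (156.8/300) / (112.2/150)
      = 0.522667 / 0.748 = 0.6988 = 69.88%

F_rel = 69.9%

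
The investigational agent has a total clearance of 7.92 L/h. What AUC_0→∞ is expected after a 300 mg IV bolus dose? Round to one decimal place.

AUC_0→∞ = Dose_iv / CL
        = 300 / 7.92 = 37.8788 mg/L·h

AUC = 37.9 mg/L·h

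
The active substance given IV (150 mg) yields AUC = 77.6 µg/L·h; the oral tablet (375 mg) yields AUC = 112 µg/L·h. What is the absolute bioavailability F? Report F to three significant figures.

F = 0.577

F = (AUC_ev / D_ev) / (AUC_iv / D_iv)
  = (112/375) / (77.6/150)
  = 0.298667 / 0.517333 = 0.5773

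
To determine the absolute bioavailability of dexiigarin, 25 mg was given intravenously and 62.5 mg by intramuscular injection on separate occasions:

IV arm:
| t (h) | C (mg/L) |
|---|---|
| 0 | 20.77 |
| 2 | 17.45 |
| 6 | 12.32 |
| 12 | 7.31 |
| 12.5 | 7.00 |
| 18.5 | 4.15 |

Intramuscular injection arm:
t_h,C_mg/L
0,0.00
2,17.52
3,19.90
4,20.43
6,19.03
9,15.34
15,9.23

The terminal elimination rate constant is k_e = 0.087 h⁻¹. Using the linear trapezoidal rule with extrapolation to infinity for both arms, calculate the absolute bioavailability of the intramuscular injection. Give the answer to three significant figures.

F = 0.542

Trapezoidal AUC_0→18.5 (IV):
  [0→2]: (20.77+17.45)/2 × 2 = 38.22
  [2→6]: (17.45+12.32)/2 × 4 = 59.54
  [6→12]: (12.32+7.31)/2 × 6 = 58.89
  [12→12.5]: (7.31+7.00)/2 × 0.5 = 3.5775
  [12.5→18.5]: (7.00+4.15)/2 × 6 = 33.45
  Sum = 193.6775 mg/L·h
IV tail: 4.15/0.087 = 47.701; AUC_iv,0→∞ = 193.6775 + 47.701 = 241.3785 mg/L·h
Trapezoidal AUC_0→15 (intramuscular injection):
  [0→2]: (0.00+17.52)/2 × 2 = 17.52
  [2→3]: (17.52+19.90)/2 × 1 = 18.71
  [3→4]: (19.90+20.43)/2 × 1 = 20.165
  [4→6]: (20.43+19.03)/2 × 2 = 39.46
  [6→9]: (19.03+15.34)/2 × 3 = 51.555
  [9→15]: (15.34+9.23)/2 × 6 = 73.71
  Sum = 221.12 mg/L·h
intramuscular injection tail: 9.23/0.087 = 106.092; AUC_ev,0→∞ = 221.12 + 106.092 = 327.212 mg/L·h
F = (AUC_ev/D_ev)/(AUC_iv/D_iv) = (327.212/62.5)/(241.3785/25) = 5.235392/9.65514 = 0.5422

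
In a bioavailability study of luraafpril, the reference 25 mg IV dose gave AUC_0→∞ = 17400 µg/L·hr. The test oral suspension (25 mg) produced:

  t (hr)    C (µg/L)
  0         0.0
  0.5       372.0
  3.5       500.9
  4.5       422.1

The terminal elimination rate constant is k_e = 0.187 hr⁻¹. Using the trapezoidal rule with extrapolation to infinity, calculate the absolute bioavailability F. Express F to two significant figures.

F = 0.24

Trapezoidal AUC_0→4.5 (oral suspension):
  [0→0.5]: (0.0+372.0)/2 × 0.5 = 93.0
  [0.5→3.5]: (372.0+500.9)/2 × 3 = 1309.35
  [3.5→4.5]: (500.9+422.1)/2 × 1 = 461.5
  Sum = 1863.85 µg/L·hr
Tail: C_last/k_e = 422.1/0.187 = 2257.219
AUC_0→∞ (oral suspension) = 1863.85 + 2257.219 = 4121.069 µg/L·hr
F = (AUC_ev/D_ev)/(AUC_iv/D_iv) = (4121.069/25)/(17400/25) = 164.84276/696 = 0.2368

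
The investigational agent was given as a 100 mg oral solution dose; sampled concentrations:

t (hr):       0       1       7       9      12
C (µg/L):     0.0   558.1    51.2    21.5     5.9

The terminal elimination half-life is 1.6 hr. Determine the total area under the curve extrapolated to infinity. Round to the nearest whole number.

Trapezoidal AUC_0→12:
  [0→1]: (0.0+558.1)/2 × 1 = 279.05
  [1→7]: (558.1+51.2)/2 × 6 = 1827.9
  [7→9]: (51.2+21.5)/2 × 2 = 72.7
  [9→12]: (21.5+5.9)/2 × 3 = 41.1
  Sum = 2220.75 µg/L·hr
k_e = ln2 / t½ = 0.693147 / 1.6 = 0.4332 hr^-1
Extrapolated tail: C_last / k_e = 5.9 / 0.4332 = 13.620
AUC_0→∞ = 2220.75 + 13.620 = 2234.37 µg/L·hr

AUC = 2234 µg/L·hr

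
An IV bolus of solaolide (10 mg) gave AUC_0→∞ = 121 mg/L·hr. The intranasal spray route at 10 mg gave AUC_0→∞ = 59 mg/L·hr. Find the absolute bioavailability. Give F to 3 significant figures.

F = 0.488

F = (AUC_ev / D_ev) / (AUC_iv / D_iv)
  = (59/10) / (121/10)
  = 5.9 / 12.1 = 0.4876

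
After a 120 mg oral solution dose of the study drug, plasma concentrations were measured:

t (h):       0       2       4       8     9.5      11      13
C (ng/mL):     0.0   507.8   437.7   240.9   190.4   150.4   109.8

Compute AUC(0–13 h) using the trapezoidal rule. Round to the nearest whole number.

Trapezoidal AUC_0→13:
  [0→2]: (0.0+507.8)/2 × 2 = 507.8
  [2→4]: (507.8+437.7)/2 × 2 = 945.5
  [4→8]: (437.7+240.9)/2 × 4 = 1357.2
  [8→9.5]: (240.9+190.4)/2 × 1.5 = 323.475
  [9.5→11]: (190.4+150.4)/2 × 1.5 = 255.6
  [11→13]: (150.4+109.8)/2 × 2 = 260.2
  Sum = 3649.775 ng/mL·h

AUC = 3650 ng/mL·h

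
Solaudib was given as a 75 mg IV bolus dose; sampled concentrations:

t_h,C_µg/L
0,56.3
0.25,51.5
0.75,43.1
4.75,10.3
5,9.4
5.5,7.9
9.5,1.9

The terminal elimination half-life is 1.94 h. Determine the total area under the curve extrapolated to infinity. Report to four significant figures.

Trapezoidal AUC_0→9.5:
  [0→0.25]: (56.3+51.5)/2 × 0.25 = 13.475
  [0.25→0.75]: (51.5+43.1)/2 × 0.5 = 23.65
  [0.75→4.75]: (43.1+10.3)/2 × 4 = 106.8
  [4.75→5]: (10.3+9.4)/2 × 0.25 = 2.4625
  [5→5.5]: (9.4+7.9)/2 × 0.5 = 4.325
  [5.5→9.5]: (7.9+1.9)/2 × 4 = 19.6
  Sum = 170.3125 µg/L·h
k_e = ln2 / t½ = 0.693147 / 1.94 = 0.3573 h^-1
Extrapolated tail: C_last / k_e = 1.9 / 0.3573 = 5.318
AUC_0→∞ = 170.3125 + 5.318 = 175.6305 µg/L·h

AUC = 175.6 µg/L·h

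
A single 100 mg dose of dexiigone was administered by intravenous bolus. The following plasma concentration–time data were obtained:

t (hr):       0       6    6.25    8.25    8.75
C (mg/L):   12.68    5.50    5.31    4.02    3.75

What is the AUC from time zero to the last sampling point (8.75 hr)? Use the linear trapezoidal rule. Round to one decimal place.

AUC = 67.2 mg/L·hr

Trapezoidal AUC_0→8.75:
  [0→6]: (12.68+5.50)/2 × 6 = 54.54
  [6→6.25]: (5.50+5.31)/2 × 0.25 = 1.35125
  [6.25→8.25]: (5.31+4.02)/2 × 2 = 9.33
  [8.25→8.75]: (4.02+3.75)/2 × 0.5 = 1.9425
  Sum = 67.16375 mg/L·hr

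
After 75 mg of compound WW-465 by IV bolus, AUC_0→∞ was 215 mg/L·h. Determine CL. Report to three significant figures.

CL = Dose_iv / AUC_0→∞
   = 75 / 215 = 0.348837 L/h

CL = 0.349 L/h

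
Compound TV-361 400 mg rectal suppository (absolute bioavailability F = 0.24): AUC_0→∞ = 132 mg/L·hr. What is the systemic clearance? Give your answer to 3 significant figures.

CL = F × Dose / AUC_0→∞
   = 0.24 × 400 / 132 = 0.727273 L/hr

CL = 0.727 L/hr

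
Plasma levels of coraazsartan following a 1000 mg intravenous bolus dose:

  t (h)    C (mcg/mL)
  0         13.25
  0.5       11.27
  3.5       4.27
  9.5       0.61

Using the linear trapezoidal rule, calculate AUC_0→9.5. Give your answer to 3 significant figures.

AUC = 44.1 mcg/mL·h

Trapezoidal AUC_0→9.5:
  [0→0.5]: (13.25+11.27)/2 × 0.5 = 6.13
  [0.5→3.5]: (11.27+4.27)/2 × 3 = 23.31
  [3.5→9.5]: (4.27+0.61)/2 × 6 = 14.64
  Sum = 44.08 mcg/mL·h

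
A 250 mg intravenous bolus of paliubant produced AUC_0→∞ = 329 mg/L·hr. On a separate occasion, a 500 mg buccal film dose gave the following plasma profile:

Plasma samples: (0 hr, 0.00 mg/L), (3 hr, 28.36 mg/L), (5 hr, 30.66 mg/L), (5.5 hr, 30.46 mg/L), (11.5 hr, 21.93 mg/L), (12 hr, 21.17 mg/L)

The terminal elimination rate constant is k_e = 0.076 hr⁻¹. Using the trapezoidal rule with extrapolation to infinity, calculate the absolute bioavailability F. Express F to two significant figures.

F = 0.86

Trapezoidal AUC_0→12 (buccal film):
  [0→3]: (0.00+28.36)/2 × 3 = 42.54
  [3→5]: (28.36+30.66)/2 × 2 = 59.02
  [5→5.5]: (30.66+30.46)/2 × 0.5 = 15.28
  [5.5→11.5]: (30.46+21.93)/2 × 6 = 157.17
  [11.5→12]: (21.93+21.17)/2 × 0.5 = 10.775
  Sum = 284.785 mg/L·hr
Tail: C_last/k_e = 21.17/0.076 = 278.553
AUC_0→∞ (buccal film) = 284.785 + 278.553 = 563.338 mg/L·hr
F = (AUC_ev/D_ev)/(AUC_iv/D_iv) = (563.338/500)/(329/250) = 1.126676/1.316 = 0.8561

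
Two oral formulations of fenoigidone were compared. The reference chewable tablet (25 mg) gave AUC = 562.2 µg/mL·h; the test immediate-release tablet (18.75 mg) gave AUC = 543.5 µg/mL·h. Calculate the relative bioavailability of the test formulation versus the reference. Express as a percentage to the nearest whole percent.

F_rel = 129%

F_rel = (AUC_test/D_test) / (AUC_ref/D_ref)
      = (543.5/18.75) / (562.2/25)
      = 28.9867 / 22.488 = 1.2890 = 128.90%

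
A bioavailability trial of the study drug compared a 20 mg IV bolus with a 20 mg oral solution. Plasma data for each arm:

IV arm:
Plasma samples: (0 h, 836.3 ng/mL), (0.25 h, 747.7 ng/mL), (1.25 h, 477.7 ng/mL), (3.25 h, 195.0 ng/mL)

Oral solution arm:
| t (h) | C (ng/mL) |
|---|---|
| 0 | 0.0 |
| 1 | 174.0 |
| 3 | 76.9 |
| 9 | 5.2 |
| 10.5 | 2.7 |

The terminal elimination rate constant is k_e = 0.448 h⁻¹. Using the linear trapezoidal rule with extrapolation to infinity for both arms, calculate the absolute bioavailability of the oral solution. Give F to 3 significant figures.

Trapezoidal AUC_0→3.25 (IV):
  [0→0.25]: (836.3+747.7)/2 × 0.25 = 198.0
  [0.25→1.25]: (747.7+477.7)/2 × 1 = 612.7
  [1.25→3.25]: (477.7+195.0)/2 × 2 = 672.7
  Sum = 1483.4 ng/mL·h
IV tail: 195.0/0.448 = 435.268; AUC_iv,0→∞ = 1483.4 + 435.268 = 1918.668 ng/mL·h
Trapezoidal AUC_0→10.5 (oral solution):
  [0→1]: (0.0+174.0)/2 × 1 = 87.0
  [1→3]: (174.0+76.9)/2 × 2 = 250.9
  [3→9]: (76.9+5.2)/2 × 6 = 246.3
  [9→10.5]: (5.2+2.7)/2 × 1.5 = 5.925
  Sum = 590.125 ng/mL·h
oral solution tail: 2.7/0.448 = 6.027; AUC_ev,0→∞ = 590.125 + 6.027 = 596.152 ng/mL·h
F = (AUC_ev/D_ev)/(AUC_iv/D_iv) = (596.152/20)/(1918.668/20) = 29.8076/95.9334 = 0.3107

F = 0.311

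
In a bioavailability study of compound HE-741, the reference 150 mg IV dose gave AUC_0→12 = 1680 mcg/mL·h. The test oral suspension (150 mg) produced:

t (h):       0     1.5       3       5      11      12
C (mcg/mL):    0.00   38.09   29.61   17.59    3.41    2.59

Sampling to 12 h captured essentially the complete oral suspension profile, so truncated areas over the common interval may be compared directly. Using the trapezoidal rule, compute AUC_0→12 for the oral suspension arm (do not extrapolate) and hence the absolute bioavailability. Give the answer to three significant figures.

F = 0.115

Trapezoidal AUC_0→12 (oral suspension):
  [0→1.5]: (0.00+38.09)/2 × 1.5 = 28.5675
  [1.5→3]: (38.09+29.61)/2 × 1.5 = 50.775
  [3→5]: (29.61+17.59)/2 × 2 = 47.2
  [5→11]: (17.59+3.41)/2 × 6 = 63.0
  [11→12]: (3.41+2.59)/2 × 1 = 3.0
  Sum = 192.5425 mcg/mL·h
F = (AUC_ev/D_ev)/(AUC_iv/D_iv) = (192.5425/150)/(1680/150) = 1.28362/11.2 = 0.1146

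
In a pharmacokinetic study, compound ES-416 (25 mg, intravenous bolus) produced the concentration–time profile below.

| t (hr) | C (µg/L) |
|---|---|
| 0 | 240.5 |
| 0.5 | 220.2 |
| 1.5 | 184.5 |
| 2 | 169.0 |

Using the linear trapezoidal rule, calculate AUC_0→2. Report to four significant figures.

AUC = 405.9 µg/L·hr

Trapezoidal AUC_0→2:
  [0→0.5]: (240.5+220.2)/2 × 0.5 = 115.175
  [0.5→1.5]: (220.2+184.5)/2 × 1 = 202.35
  [1.5→2]: (184.5+169.0)/2 × 0.5 = 88.375
  Sum = 405.9 µg/L·hr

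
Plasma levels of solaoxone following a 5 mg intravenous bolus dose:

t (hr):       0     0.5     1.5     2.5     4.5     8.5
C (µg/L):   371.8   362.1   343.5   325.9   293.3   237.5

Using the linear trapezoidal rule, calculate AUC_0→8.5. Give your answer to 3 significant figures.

Trapezoidal AUC_0→8.5:
  [0→0.5]: (371.8+362.1)/2 × 0.5 = 183.475
  [0.5→1.5]: (362.1+343.5)/2 × 1 = 352.8
  [1.5→2.5]: (343.5+325.9)/2 × 1 = 334.7
  [2.5→4.5]: (325.9+293.3)/2 × 2 = 619.2
  [4.5→8.5]: (293.3+237.5)/2 × 4 = 1061.6
  Sum = 2551.775 µg/L·hr

AUC = 2550 µg/L·hr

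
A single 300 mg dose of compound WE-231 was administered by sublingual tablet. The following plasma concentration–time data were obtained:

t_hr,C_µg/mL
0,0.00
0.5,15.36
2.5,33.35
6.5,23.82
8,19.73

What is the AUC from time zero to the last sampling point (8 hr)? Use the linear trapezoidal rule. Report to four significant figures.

AUC = 199.6 µg/mL·hr

Trapezoidal AUC_0→8:
  [0→0.5]: (0.00+15.36)/2 × 0.5 = 3.84
  [0.5→2.5]: (15.36+33.35)/2 × 2 = 48.71
  [2.5→6.5]: (33.35+23.82)/2 × 4 = 114.34
  [6.5→8]: (23.82+19.73)/2 × 1.5 = 32.6625
  Sum = 199.5525 µg/mL·hr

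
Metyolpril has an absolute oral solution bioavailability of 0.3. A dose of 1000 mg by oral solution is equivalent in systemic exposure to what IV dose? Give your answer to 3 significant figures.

Systemic exposure from an extravascular dose = F × D_ev, so the equivalent IV dose is F × D_ev.
D_iv = F × D_ev = 0.3 × 1000 = 300 mg

D_iv = 300 mg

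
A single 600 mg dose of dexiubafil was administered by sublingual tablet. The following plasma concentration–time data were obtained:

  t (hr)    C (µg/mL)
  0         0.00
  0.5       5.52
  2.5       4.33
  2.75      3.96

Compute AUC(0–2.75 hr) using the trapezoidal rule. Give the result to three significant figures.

Trapezoidal AUC_0→2.75:
  [0→0.5]: (0.00+5.52)/2 × 0.5 = 1.38
  [0.5→2.5]: (5.52+4.33)/2 × 2 = 9.85
  [2.5→2.75]: (4.33+3.96)/2 × 0.25 = 1.03625
  Sum = 12.26625 µg/mL·hr

AUC = 12.3 µg/mL·hr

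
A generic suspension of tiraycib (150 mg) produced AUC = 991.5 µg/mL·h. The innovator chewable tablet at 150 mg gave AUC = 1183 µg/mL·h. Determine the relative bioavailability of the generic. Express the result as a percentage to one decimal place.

F_rel = 83.8%

F_rel = (AUC_test/D_test) / (AUC_ref/D_ref)
      = (991.5/150) / (1183/150)
      = 6.61 / 7.88667 = 0.8381 = 83.81%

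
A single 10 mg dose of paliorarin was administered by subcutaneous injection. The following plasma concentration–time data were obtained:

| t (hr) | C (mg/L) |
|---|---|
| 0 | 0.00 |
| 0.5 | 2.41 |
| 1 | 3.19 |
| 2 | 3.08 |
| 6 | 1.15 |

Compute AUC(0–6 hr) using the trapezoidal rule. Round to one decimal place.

Trapezoidal AUC_0→6:
  [0→0.5]: (0.00+2.41)/2 × 0.5 = 0.6025
  [0.5→1]: (2.41+3.19)/2 × 0.5 = 1.4
  [1→2]: (3.19+3.08)/2 × 1 = 3.135
  [2→6]: (3.08+1.15)/2 × 4 = 8.46
  Sum = 13.5975 mg/L·hr

AUC = 13.6 mg/L·hr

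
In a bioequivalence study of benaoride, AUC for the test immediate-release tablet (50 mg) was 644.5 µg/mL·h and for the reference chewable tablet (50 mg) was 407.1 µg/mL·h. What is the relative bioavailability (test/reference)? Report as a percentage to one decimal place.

F_rel = 158.3%

F_rel = (AUC_test/D_test) / (AUC_ref/D_ref)
      = (644.5/50) / (407.1/50)
      = 12.89 / 8.142 = 1.5831 = 158.31%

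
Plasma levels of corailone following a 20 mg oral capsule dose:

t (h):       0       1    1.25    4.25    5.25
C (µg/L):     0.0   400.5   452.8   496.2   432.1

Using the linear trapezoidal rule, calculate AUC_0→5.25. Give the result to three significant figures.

Trapezoidal AUC_0→5.25:
  [0→1]: (0.0+400.5)/2 × 1 = 200.25
  [1→1.25]: (400.5+452.8)/2 × 0.25 = 106.6625
  [1.25→4.25]: (452.8+496.2)/2 × 3 = 1423.5
  [4.25→5.25]: (496.2+432.1)/2 × 1 = 464.15
  Sum = 2194.5625 µg/L·h

AUC = 2190 µg/L·h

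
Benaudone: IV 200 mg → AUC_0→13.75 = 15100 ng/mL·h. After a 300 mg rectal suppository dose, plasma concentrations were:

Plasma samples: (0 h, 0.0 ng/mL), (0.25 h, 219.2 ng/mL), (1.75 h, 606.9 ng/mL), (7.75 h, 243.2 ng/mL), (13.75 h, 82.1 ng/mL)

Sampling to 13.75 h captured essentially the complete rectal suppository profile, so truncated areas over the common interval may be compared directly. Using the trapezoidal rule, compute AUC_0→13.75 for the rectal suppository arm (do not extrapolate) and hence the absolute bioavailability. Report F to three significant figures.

Trapezoidal AUC_0→13.75 (rectal suppository):
  [0→0.25]: (0.0+219.2)/2 × 0.25 = 27.4
  [0.25→1.75]: (219.2+606.9)/2 × 1.5 = 619.575
  [1.75→7.75]: (606.9+243.2)/2 × 6 = 2550.3
  [7.75→13.75]: (243.2+82.1)/2 × 6 = 975.9
  Sum = 4173.175 ng/mL·h
F = (AUC_ev/D_ev)/(AUC_iv/D_iv) = (4173.175/300)/(15100/200) = 13.9106/75.5 = 0.1842

F = 0.184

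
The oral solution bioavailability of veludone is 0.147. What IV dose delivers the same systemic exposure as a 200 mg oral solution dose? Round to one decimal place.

D_iv = 29.4 mg

Systemic exposure from an extravascular dose = F × D_ev, so the equivalent IV dose is F × D_ev.
D_iv = F × D_ev = 0.147 × 200 = 29.4 mg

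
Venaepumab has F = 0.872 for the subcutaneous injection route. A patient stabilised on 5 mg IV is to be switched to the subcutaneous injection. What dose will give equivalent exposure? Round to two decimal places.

For equal systemic exposure: F × D_ev = D_iv
D_ev = D_iv / F = 5 / 0.872 = 5.73394 mg

D_subcutaneous = 5.73 mg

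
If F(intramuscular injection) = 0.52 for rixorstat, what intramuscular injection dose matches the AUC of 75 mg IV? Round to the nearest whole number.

For equal systemic exposure: F × D_ev = D_iv
D_ev = D_iv / F = 75 / 0.52 = 144.231 mg

D_intramuscular = 144 mg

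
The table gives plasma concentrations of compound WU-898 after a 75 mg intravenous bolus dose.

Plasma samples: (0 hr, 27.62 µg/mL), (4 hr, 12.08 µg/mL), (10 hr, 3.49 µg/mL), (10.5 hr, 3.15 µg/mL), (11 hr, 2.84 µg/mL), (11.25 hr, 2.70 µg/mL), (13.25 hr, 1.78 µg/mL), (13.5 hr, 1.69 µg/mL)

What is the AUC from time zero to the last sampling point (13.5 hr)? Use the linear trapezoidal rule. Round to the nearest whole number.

AUC = 135 µg/mL·hr

Trapezoidal AUC_0→13.5:
  [0→4]: (27.62+12.08)/2 × 4 = 79.4
  [4→10]: (12.08+3.49)/2 × 6 = 46.71
  [10→10.5]: (3.49+3.15)/2 × 0.5 = 1.66
  [10.5→11]: (3.15+2.84)/2 × 0.5 = 1.4975
  [11→11.25]: (2.84+2.70)/2 × 0.25 = 0.6925
  [11.25→13.25]: (2.70+1.78)/2 × 2 = 4.48
  [13.25→13.5]: (1.78+1.69)/2 × 0.25 = 0.43375
  Sum = 134.87375 µg/mL·hr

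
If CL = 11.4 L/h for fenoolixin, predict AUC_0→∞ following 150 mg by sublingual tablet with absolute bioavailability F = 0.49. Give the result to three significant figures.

AUC_0→∞ = F × Dose / CL
        = 0.49 × 150 / 11.4 = 6.44737 mg/L·h

AUC = 6.45 mg/L·h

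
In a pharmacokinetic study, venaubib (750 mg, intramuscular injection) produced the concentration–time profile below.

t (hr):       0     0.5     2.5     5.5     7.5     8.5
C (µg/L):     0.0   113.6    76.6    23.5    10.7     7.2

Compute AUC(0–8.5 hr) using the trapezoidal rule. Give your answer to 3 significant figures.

Trapezoidal AUC_0→8.5:
  [0→0.5]: (0.0+113.6)/2 × 0.5 = 28.4
  [0.5→2.5]: (113.6+76.6)/2 × 2 = 190.2
  [2.5→5.5]: (76.6+23.5)/2 × 3 = 150.15
  [5.5→7.5]: (23.5+10.7)/2 × 2 = 34.2
  [7.5→8.5]: (10.7+7.2)/2 × 1 = 8.95
  Sum = 411.9 µg/L·hr

AUC = 412 µg/L·hr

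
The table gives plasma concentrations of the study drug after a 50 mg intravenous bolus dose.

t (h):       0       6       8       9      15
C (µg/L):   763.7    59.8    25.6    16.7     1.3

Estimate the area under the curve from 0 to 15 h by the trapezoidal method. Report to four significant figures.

Trapezoidal AUC_0→15:
  [0→6]: (763.7+59.8)/2 × 6 = 2470.5
  [6→8]: (59.8+25.6)/2 × 2 = 85.4
  [8→9]: (25.6+16.7)/2 × 1 = 21.15
  [9→15]: (16.7+1.3)/2 × 6 = 54.0
  Sum = 2631.05 µg/L·h

AUC = 2631 µg/L·h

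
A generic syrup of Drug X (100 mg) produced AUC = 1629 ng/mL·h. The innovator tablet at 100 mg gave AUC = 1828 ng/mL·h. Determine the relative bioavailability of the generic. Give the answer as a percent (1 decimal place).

F_rel = (AUC_test/D_test) / (AUC_ref/D_ref)
      = (1629/100) / (1828/100)
      = 16.29 / 18.28 = 0.8911 = 89.11%

F_rel = 89.1%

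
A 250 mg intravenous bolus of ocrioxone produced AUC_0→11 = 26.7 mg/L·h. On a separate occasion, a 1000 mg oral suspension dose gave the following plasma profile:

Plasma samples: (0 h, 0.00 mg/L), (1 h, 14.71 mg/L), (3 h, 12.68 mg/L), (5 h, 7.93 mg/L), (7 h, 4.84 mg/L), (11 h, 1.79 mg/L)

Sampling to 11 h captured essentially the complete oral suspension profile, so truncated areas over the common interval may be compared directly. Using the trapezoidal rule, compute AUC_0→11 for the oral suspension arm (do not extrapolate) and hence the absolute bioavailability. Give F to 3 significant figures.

Trapezoidal AUC_0→11 (oral suspension):
  [0→1]: (0.00+14.71)/2 × 1 = 7.355
  [1→3]: (14.71+12.68)/2 × 2 = 27.39
  [3→5]: (12.68+7.93)/2 × 2 = 20.61
  [5→7]: (7.93+4.84)/2 × 2 = 12.77
  [7→11]: (4.84+1.79)/2 × 4 = 13.26
  Sum = 81.385 mg/L·h
F = (AUC_ev/D_ev)/(AUC_iv/D_iv) = (81.385/1000)/(26.7/250) = 0.081385/0.1068 = 0.7620

F = 0.762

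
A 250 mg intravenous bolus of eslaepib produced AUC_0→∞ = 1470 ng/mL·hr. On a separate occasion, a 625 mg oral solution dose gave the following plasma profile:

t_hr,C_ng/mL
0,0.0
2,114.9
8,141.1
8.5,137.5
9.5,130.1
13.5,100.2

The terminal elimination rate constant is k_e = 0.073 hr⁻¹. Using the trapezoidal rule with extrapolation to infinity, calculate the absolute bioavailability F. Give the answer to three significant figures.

Trapezoidal AUC_0→13.5 (oral solution):
  [0→2]: (0.0+114.9)/2 × 2 = 114.9
  [2→8]: (114.9+141.1)/2 × 6 = 768.0
  [8→8.5]: (141.1+137.5)/2 × 0.5 = 69.65
  [8.5→9.5]: (137.5+130.1)/2 × 1 = 133.8
  [9.5→13.5]: (130.1+100.2)/2 × 4 = 460.6
  Sum = 1546.95 ng/mL·hr
Tail: C_last/k_e = 100.2/0.073 = 1372.603
AUC_0→∞ (oral solution) = 1546.95 + 1372.603 = 2919.553 ng/mL·hr
F = (AUC_ev/D_ev)/(AUC_iv/D_iv) = (2919.553/625)/(1470/250) = 4.6712848/5.88 = 0.7944

F = 0.794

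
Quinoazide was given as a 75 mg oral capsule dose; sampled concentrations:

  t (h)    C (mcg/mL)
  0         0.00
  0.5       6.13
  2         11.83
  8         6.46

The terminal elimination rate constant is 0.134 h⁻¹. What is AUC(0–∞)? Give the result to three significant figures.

AUC = 118 mcg/mL·h

Trapezoidal AUC_0→8:
  [0→0.5]: (0.00+6.13)/2 × 0.5 = 1.5325
  [0.5→2]: (6.13+11.83)/2 × 1.5 = 13.47
  [2→8]: (11.83+6.46)/2 × 6 = 54.87
  Sum = 69.8725 mcg/mL·h
Extrapolated tail: C_last / k_e = 6.46 / 0.134 = 48.209
AUC_0→∞ = 69.8725 + 48.209 = 118.0815 mcg/mL·h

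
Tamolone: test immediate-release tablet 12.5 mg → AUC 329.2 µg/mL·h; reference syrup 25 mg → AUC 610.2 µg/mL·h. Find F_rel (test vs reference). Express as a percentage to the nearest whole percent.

F_rel = (AUC_test/D_test) / (AUC_ref/D_ref)
      = (329.2/12.5) / (610.2/25)
      = 26.336 / 24.408 = 1.0790 = 107.90%

F_rel = 108%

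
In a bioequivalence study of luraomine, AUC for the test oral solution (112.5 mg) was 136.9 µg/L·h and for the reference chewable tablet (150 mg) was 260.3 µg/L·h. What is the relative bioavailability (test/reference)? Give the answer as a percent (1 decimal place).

F_rel = (AUC_test/D_test) / (AUC_ref/D_ref)
      = (136.9/112.5) / (260.3/150)
      = 1.21689 / 1.73533 = 0.7012 = 70.12%

F_rel = 70.1%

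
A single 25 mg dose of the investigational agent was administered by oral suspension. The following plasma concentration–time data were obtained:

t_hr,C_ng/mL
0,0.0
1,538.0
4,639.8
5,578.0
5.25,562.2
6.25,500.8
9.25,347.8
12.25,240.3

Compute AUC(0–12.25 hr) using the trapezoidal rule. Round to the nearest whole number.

AUC = 5474 ng/mL·hr

Trapezoidal AUC_0→12.25:
  [0→1]: (0.0+538.0)/2 × 1 = 269.0
  [1→4]: (538.0+639.8)/2 × 3 = 1766.7
  [4→5]: (639.8+578.0)/2 × 1 = 608.9
  [5→5.25]: (578.0+562.2)/2 × 0.25 = 142.525
  [5.25→6.25]: (562.2+500.8)/2 × 1 = 531.5
  [6.25→9.25]: (500.8+347.8)/2 × 3 = 1272.9
  [9.25→12.25]: (347.8+240.3)/2 × 3 = 882.15
  Sum = 5473.675 ng/mL·hr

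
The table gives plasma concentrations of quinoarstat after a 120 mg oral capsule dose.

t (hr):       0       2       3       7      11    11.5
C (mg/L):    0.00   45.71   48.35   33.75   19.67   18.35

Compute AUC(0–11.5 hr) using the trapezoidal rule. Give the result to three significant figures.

Trapezoidal AUC_0→11.5:
  [0→2]: (0.00+45.71)/2 × 2 = 45.71
  [2→3]: (45.71+48.35)/2 × 1 = 47.03
  [3→7]: (48.35+33.75)/2 × 4 = 164.2
  [7→11]: (33.75+19.67)/2 × 4 = 106.84
  [11→11.5]: (19.67+18.35)/2 × 0.5 = 9.505
  Sum = 373.285 mg/L·hr

AUC = 373 mg/L·hr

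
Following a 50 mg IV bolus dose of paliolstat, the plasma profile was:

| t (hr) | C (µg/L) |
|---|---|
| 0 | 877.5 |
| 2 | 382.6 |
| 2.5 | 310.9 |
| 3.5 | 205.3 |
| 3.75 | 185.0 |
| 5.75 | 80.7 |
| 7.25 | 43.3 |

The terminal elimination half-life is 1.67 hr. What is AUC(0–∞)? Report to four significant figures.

Trapezoidal AUC_0→7.25:
  [0→2]: (877.5+382.6)/2 × 2 = 1260.1
  [2→2.5]: (382.6+310.9)/2 × 0.5 = 173.375
  [2.5→3.5]: (310.9+205.3)/2 × 1 = 258.1
  [3.5→3.75]: (205.3+185.0)/2 × 0.25 = 48.7875
  [3.75→5.75]: (185.0+80.7)/2 × 2 = 265.7
  [5.75→7.25]: (80.7+43.3)/2 × 1.5 = 93.0
  Sum = 2099.0625 µg/L·hr
k_e = ln2 / t½ = 0.693147 / 1.67 = 0.4151 hr^-1
Extrapolated tail: C_last / k_e = 43.3 / 0.4151 = 104.312
AUC_0→∞ = 2099.0625 + 104.312 = 2203.3745 µg/L·hr

AUC = 2203 µg/L·hr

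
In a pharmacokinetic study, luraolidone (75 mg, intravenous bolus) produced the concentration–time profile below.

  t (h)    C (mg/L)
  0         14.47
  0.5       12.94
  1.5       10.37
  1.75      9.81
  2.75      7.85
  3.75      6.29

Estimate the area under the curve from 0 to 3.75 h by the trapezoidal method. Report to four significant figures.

AUC = 36.93 mg/L·h

Trapezoidal AUC_0→3.75:
  [0→0.5]: (14.47+12.94)/2 × 0.5 = 6.8525
  [0.5→1.5]: (12.94+10.37)/2 × 1 = 11.655
  [1.5→1.75]: (10.37+9.81)/2 × 0.25 = 2.5225
  [1.75→2.75]: (9.81+7.85)/2 × 1 = 8.83
  [2.75→3.75]: (7.85+6.29)/2 × 1 = 7.07
  Sum = 36.93 mg/L·h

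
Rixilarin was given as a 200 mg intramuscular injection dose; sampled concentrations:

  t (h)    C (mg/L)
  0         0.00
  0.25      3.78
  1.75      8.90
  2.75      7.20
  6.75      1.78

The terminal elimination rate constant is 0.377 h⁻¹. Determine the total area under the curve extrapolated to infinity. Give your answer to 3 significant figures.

Trapezoidal AUC_0→6.75:
  [0→0.25]: (0.00+3.78)/2 × 0.25 = 0.4725
  [0.25→1.75]: (3.78+8.90)/2 × 1.5 = 9.51
  [1.75→2.75]: (8.90+7.20)/2 × 1 = 8.05
  [2.75→6.75]: (7.20+1.78)/2 × 4 = 17.96
  Sum = 35.9925 mg/L·h
Extrapolated tail: C_last / k_e = 1.78 / 0.377 = 4.721
AUC_0→∞ = 35.9925 + 4.721 = 40.7135 mg/L·h

AUC = 40.7 mg/L·h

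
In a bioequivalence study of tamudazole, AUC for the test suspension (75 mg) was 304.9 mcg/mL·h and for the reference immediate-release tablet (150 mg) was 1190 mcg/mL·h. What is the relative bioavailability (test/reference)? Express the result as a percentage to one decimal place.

F_rel = 51.2%

F_rel = (AUC_test/D_test) / (AUC_ref/D_ref)
      = (304.9/75) / (1190/150)
      = 4.06533 / 7.93333 = 0.5124 = 51.24%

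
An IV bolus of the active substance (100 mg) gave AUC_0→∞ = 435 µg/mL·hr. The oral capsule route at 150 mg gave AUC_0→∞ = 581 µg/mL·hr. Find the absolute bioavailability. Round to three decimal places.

F = 0.890

F = (AUC_ev / D_ev) / (AUC_iv / D_iv)
  = (581/150) / (435/100)
  = 3.87333 / 4.35 = 0.8904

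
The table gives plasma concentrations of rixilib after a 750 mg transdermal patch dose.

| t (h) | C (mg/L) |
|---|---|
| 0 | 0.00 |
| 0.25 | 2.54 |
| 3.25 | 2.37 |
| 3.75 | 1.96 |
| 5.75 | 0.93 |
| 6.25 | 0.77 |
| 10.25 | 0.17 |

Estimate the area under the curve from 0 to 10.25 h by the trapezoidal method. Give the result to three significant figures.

Trapezoidal AUC_0→10.25:
  [0→0.25]: (0.00+2.54)/2 × 0.25 = 0.3175
  [0.25→3.25]: (2.54+2.37)/2 × 3 = 7.365
  [3.25→3.75]: (2.37+1.96)/2 × 0.5 = 1.0825
  [3.75→5.75]: (1.96+0.93)/2 × 2 = 2.89
  [5.75→6.25]: (0.93+0.77)/2 × 0.5 = 0.425
  [6.25→10.25]: (0.77+0.17)/2 × 4 = 1.88
  Sum = 13.96 mg/L·h

AUC = 14.0 mg/L·h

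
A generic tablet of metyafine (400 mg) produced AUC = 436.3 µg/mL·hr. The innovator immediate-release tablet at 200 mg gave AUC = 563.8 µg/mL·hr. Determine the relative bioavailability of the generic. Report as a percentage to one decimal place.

F_rel = (AUC_test/D_test) / (AUC_ref/D_ref)
      = (436.3/400) / (563.8/200)
      = 1.09075 / 2.819 = 0.3869 = 38.69%

F_rel = 38.7%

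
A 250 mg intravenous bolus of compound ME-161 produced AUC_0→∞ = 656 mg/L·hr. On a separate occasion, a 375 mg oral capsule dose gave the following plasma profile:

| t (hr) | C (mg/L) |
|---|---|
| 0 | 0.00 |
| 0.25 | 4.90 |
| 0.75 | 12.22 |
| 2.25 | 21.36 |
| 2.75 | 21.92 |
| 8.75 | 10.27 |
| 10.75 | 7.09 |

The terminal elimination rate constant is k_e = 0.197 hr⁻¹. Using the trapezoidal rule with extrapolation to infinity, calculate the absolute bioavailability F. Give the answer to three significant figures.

Trapezoidal AUC_0→10.75 (oral capsule):
  [0→0.25]: (0.00+4.90)/2 × 0.25 = 0.6125
  [0.25→0.75]: (4.90+12.22)/2 × 0.5 = 4.28
  [0.75→2.25]: (12.22+21.36)/2 × 1.5 = 25.185
  [2.25→2.75]: (21.36+21.92)/2 × 0.5 = 10.82
  [2.75→8.75]: (21.92+10.27)/2 × 6 = 96.57
  [8.75→10.75]: (10.27+7.09)/2 × 2 = 17.36
  Sum = 154.8275 mg/L·hr
Tail: C_last/k_e = 7.09/0.197 = 35.990
AUC_0→∞ (oral capsule) = 154.8275 + 35.990 = 190.8175 mg/L·hr
F = (AUC_ev/D_ev)/(AUC_iv/D_iv) = (190.8175/375)/(656/250) = 0.508847/2.624 = 0.1939

F = 0.194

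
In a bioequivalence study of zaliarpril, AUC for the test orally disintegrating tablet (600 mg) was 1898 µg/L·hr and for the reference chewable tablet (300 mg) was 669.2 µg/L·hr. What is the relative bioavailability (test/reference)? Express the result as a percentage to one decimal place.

F_rel = 141.8%

F_rel = (AUC_test/D_test) / (AUC_ref/D_ref)
      = (1898/600) / (669.2/300)
      = 3.16333 / 2.23067 = 1.4181 = 141.81%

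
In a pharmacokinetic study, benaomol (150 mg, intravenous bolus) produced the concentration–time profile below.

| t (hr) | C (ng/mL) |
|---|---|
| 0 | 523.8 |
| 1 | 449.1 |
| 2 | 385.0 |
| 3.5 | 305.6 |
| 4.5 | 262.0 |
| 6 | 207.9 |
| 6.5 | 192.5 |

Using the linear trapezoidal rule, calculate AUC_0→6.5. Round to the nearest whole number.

Trapezoidal AUC_0→6.5:
  [0→1]: (523.8+449.1)/2 × 1 = 486.45
  [1→2]: (449.1+385.0)/2 × 1 = 417.05
  [2→3.5]: (385.0+305.6)/2 × 1.5 = 517.95
  [3.5→4.5]: (305.6+262.0)/2 × 1 = 283.8
  [4.5→6]: (262.0+207.9)/2 × 1.5 = 352.425
  [6→6.5]: (207.9+192.5)/2 × 0.5 = 100.1
  Sum = 2157.775 ng/mL·hr

AUC = 2158 ng/mL·hr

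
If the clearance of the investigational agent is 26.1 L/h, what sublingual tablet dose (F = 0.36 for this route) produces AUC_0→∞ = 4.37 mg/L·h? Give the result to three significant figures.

Dose = 317 mg

Dose = CL × AUC_0→∞ / F
     = 26.1 × 4.37 / 0.36 = 316.825 mg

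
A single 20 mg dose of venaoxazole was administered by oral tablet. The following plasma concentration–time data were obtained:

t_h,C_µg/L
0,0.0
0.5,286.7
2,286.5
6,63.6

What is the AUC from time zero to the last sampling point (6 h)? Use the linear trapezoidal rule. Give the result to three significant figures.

AUC = 1200 µg/L·h

Trapezoidal AUC_0→6:
  [0→0.5]: (0.0+286.7)/2 × 0.5 = 71.675
  [0.5→2]: (286.7+286.5)/2 × 1.5 = 429.9
  [2→6]: (286.5+63.6)/2 × 4 = 700.2
  Sum = 1201.775 µg/L·h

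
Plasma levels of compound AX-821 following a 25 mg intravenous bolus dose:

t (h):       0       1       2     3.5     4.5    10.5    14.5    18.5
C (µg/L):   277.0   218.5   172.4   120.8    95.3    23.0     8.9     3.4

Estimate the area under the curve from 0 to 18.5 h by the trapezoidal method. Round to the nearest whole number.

AUC = 1214 µg/L·h

Trapezoidal AUC_0→18.5:
  [0→1]: (277.0+218.5)/2 × 1 = 247.75
  [1→2]: (218.5+172.4)/2 × 1 = 195.45
  [2→3.5]: (172.4+120.8)/2 × 1.5 = 219.9
  [3.5→4.5]: (120.8+95.3)/2 × 1 = 108.05
  [4.5→10.5]: (95.3+23.0)/2 × 6 = 354.9
  [10.5→14.5]: (23.0+8.9)/2 × 4 = 63.8
  [14.5→18.5]: (8.9+3.4)/2 × 4 = 24.6
  Sum = 1214.45 µg/L·h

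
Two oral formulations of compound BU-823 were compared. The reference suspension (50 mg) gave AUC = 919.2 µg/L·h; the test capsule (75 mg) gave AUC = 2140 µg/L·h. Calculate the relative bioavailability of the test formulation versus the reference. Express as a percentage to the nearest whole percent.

F_rel = (AUC_test/D_test) / (AUC_ref/D_ref)
      = (2140/75) / (919.2/50)
      = 28.5333 / 18.384 = 1.5521 = 155.21%

F_rel = 155%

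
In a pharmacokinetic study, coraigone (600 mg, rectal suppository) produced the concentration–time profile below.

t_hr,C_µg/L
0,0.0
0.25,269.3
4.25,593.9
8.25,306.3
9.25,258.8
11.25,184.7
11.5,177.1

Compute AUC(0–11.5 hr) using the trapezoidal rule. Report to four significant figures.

Trapezoidal AUC_0→11.5:
  [0→0.25]: (0.0+269.3)/2 × 0.25 = 33.6625
  [0.25→4.25]: (269.3+593.9)/2 × 4 = 1726.4
  [4.25→8.25]: (593.9+306.3)/2 × 4 = 1800.4
  [8.25→9.25]: (306.3+258.8)/2 × 1 = 282.55
  [9.25→11.25]: (258.8+184.7)/2 × 2 = 443.5
  [11.25→11.5]: (184.7+177.1)/2 × 0.25 = 45.225
  Sum = 4331.7375 µg/L·hr

AUC = 4332 µg/L·hr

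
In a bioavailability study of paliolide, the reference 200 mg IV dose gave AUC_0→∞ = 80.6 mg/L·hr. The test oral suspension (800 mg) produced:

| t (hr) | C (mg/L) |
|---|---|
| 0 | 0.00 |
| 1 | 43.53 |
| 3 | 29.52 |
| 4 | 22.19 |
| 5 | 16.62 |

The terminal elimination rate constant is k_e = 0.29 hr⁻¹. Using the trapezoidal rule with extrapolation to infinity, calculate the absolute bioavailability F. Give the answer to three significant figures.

Trapezoidal AUC_0→5 (oral suspension):
  [0→1]: (0.00+43.53)/2 × 1 = 21.765
  [1→3]: (43.53+29.52)/2 × 2 = 73.05
  [3→4]: (29.52+22.19)/2 × 1 = 25.855
  [4→5]: (22.19+16.62)/2 × 1 = 19.405
  Sum = 140.075 mg/L·hr
Tail: C_last/k_e = 16.62/0.29 = 57.310
AUC_0→∞ (oral suspension) = 140.075 + 57.310 = 197.385 mg/L·hr
F = (AUC_ev/D_ev)/(AUC_iv/D_iv) = (197.385/800)/(80.6/200) = 0.24673125/0.403 = 0.6122

F = 0.612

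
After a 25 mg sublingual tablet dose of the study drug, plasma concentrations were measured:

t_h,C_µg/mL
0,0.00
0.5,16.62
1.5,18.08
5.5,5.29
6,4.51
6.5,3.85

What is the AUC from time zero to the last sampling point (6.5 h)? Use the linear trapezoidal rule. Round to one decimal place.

Trapezoidal AUC_0→6.5:
  [0→0.5]: (0.00+16.62)/2 × 0.5 = 4.155
  [0.5→1.5]: (16.62+18.08)/2 × 1 = 17.35
  [1.5→5.5]: (18.08+5.29)/2 × 4 = 46.74
  [5.5→6]: (5.29+4.51)/2 × 0.5 = 2.45
  [6→6.5]: (4.51+3.85)/2 × 0.5 = 2.09
  Sum = 72.785 µg/mL·h

AUC = 72.8 µg/mL·h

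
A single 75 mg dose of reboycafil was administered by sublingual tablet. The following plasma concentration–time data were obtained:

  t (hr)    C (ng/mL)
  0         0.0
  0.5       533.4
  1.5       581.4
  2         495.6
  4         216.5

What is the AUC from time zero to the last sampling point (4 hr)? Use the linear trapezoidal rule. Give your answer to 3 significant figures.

AUC = 1670 ng/mL·hr

Trapezoidal AUC_0→4:
  [0→0.5]: (0.0+533.4)/2 × 0.5 = 133.35
  [0.5→1.5]: (533.4+581.4)/2 × 1 = 557.4
  [1.5→2]: (581.4+495.6)/2 × 0.5 = 269.25
  [2→4]: (495.6+216.5)/2 × 2 = 712.1
  Sum = 1672.1 ng/mL·hr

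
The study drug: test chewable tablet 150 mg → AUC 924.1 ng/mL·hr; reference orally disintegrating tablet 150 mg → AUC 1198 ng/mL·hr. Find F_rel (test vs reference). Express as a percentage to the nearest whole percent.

F_rel = 77%

F_rel = (AUC_test/D_test) / (AUC_ref/D_ref)
      = (924.1/150) / (1198/150)
      = 6.16067 / 7.98667 = 0.7714 = 77.14%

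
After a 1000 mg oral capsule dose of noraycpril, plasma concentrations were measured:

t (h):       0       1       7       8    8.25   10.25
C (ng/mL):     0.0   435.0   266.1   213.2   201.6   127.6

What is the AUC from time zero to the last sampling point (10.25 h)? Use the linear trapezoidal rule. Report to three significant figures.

AUC = 2940 ng/mL·h

Trapezoidal AUC_0→10.25:
  [0→1]: (0.0+435.0)/2 × 1 = 217.5
  [1→7]: (435.0+266.1)/2 × 6 = 2103.3
  [7→8]: (266.1+213.2)/2 × 1 = 239.65
  [8→8.25]: (213.2+201.6)/2 × 0.25 = 51.85
  [8.25→10.25]: (201.6+127.6)/2 × 2 = 329.2
  Sum = 2941.5 ng/mL·h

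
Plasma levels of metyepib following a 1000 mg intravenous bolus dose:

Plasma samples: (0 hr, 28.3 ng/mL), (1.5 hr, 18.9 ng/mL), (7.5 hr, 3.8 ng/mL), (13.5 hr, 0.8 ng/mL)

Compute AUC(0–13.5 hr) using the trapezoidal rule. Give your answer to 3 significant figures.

Trapezoidal AUC_0→13.5:
  [0→1.5]: (28.3+18.9)/2 × 1.5 = 35.4
  [1.5→7.5]: (18.9+3.8)/2 × 6 = 68.1
  [7.5→13.5]: (3.8+0.8)/2 × 6 = 13.8
  Sum = 117.3 ng/mL·hr

AUC = 117 ng/mL·hr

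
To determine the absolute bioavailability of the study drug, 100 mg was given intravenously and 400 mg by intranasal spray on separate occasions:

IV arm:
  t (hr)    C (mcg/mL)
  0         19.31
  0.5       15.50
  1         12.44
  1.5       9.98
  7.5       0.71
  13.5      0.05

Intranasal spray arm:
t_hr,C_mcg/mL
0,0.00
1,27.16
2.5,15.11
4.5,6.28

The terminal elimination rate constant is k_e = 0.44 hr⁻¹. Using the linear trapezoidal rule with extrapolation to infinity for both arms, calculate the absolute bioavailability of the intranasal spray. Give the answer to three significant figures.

F = 0.363

Trapezoidal AUC_0→13.5 (IV):
  [0→0.5]: (19.31+15.50)/2 × 0.5 = 8.7025
  [0.5→1]: (15.50+12.44)/2 × 0.5 = 6.985
  [1→1.5]: (12.44+9.98)/2 × 0.5 = 5.605
  [1.5→7.5]: (9.98+0.71)/2 × 6 = 32.07
  [7.5→13.5]: (0.71+0.05)/2 × 6 = 2.28
  Sum = 55.6425 mcg/mL·hr
IV tail: 0.05/0.44 = 0.114; AUC_iv,0→∞ = 55.6425 + 0.114 = 55.7565 mcg/mL·hr
Trapezoidal AUC_0→4.5 (intranasal spray):
  [0→1]: (0.00+27.16)/2 × 1 = 13.58
  [1→2.5]: (27.16+15.11)/2 × 1.5 = 31.7025
  [2.5→4.5]: (15.11+6.28)/2 × 2 = 21.39
  Sum = 66.6725 mcg/mL·hr
intranasal spray tail: 6.28/0.44 = 14.273; AUC_ev,0→∞ = 66.6725 + 14.273 = 80.9455 mcg/mL·hr
F = (AUC_ev/D_ev)/(AUC_iv/D_iv) = (80.9455/400)/(55.7565/100) = 0.20236375/0.557565 = 0.3629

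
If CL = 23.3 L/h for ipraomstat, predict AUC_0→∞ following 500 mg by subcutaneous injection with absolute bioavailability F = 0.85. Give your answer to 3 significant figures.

AUC_0→∞ = F × Dose / CL
        = 0.85 × 500 / 23.3 = 18.2403 mg/L·h

AUC = 18.2 mg/L·h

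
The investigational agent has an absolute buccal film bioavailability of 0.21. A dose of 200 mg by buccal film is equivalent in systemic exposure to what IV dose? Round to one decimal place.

Systemic exposure from an extravascular dose = F × D_ev, so the equivalent IV dose is F × D_ev.
D_iv = F × D_ev = 0.21 × 200 = 42 mg

D_iv = 42.0 mg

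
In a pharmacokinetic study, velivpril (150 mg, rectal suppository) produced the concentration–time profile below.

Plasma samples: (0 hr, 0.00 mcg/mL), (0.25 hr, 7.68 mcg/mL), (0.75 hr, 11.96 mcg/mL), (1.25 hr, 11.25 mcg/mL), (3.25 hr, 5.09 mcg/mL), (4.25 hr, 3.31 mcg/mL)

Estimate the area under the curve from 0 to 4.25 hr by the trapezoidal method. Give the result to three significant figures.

AUC = 32.2 mcg/mL·hr

Trapezoidal AUC_0→4.25:
  [0→0.25]: (0.00+7.68)/2 × 0.25 = 0.96
  [0.25→0.75]: (7.68+11.96)/2 × 0.5 = 4.91
  [0.75→1.25]: (11.96+11.25)/2 × 0.5 = 5.8025
  [1.25→3.25]: (11.25+5.09)/2 × 2 = 16.34
  [3.25→4.25]: (5.09+3.31)/2 × 1 = 4.2
  Sum = 32.2125 mcg/mL·hr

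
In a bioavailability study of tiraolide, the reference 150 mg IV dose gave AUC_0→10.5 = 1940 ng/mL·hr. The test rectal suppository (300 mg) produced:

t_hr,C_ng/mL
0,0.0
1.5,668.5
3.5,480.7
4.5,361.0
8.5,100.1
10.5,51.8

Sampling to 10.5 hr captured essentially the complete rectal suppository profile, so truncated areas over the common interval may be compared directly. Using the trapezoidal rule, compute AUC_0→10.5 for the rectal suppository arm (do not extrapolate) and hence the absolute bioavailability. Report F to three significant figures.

F = 0.811

Trapezoidal AUC_0→10.5 (rectal suppository):
  [0→1.5]: (0.0+668.5)/2 × 1.5 = 501.375
  [1.5→3.5]: (668.5+480.7)/2 × 2 = 1149.2
  [3.5→4.5]: (480.7+361.0)/2 × 1 = 420.85
  [4.5→8.5]: (361.0+100.1)/2 × 4 = 922.2
  [8.5→10.5]: (100.1+51.8)/2 × 2 = 151.9
  Sum = 3145.525 ng/mL·hr
F = (AUC_ev/D_ev)/(AUC_iv/D_iv) = (3145.525/300)/(1940/150) = 10.4851/12.9333 = 0.8107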